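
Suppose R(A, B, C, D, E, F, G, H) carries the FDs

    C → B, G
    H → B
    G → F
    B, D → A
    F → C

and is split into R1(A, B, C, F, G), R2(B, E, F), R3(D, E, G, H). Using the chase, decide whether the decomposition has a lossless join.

Chase test. Columns are A, B, C, D, E, F, G, H; row i has aⱼ where attribute j ∈ Ri, else bᵢⱼ.
Initial tableau (one row per fragment):
  row 1: a1 a2 a3 b14 b15 a6 a7 b18
  row 2: b21 a2 b23 b24 a5 a6 b27 b28
  row 3: b31 b32 b33 a4 a5 b36 a7 a8
Rows 1 and 3 agree on G; apply G→F and equate their F entries.
Rows 1 and 2 agree on F; apply F→C and equate their C entries.
Rows 1 and 3 agree on F; apply F→C and equate their C entries.
Rows 1 and 2 agree on C; apply C→B, G and equate their B, G entries.
Rows 1 and 3 agree on C; apply C→B, G and equate their B, G entries.
No row becomes fully distinguished — the join is lossy.

No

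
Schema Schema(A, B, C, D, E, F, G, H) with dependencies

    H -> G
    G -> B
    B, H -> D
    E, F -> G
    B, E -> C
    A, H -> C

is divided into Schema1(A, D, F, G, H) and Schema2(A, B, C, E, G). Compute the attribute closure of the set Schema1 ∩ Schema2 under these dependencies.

A, B, G

Schema1 ∩ Schema2 = {A, G}.
G → B applies, adding B
Closure: {A, B, G}.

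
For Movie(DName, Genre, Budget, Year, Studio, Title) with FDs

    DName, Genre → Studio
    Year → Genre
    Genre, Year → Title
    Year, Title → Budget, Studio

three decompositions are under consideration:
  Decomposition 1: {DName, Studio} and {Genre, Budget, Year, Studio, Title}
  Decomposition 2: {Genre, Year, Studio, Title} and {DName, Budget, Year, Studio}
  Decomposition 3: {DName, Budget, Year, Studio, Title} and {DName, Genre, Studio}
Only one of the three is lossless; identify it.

Decomposition 1: common = {Studio}, closure = {Studio} → lossy.
Decomposition 2: common = {Year, Studio}, closure = {Genre, Budget, Year, Studio, Title} → lossless.
Decomposition 3: common = {DName, Studio}, closure = {DName, Studio} → lossy.

Decomposition 2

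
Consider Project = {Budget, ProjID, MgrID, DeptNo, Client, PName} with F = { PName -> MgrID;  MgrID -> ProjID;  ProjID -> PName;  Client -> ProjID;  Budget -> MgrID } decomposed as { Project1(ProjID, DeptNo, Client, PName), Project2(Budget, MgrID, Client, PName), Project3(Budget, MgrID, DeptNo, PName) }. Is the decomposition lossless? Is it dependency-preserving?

lossy but dependency-preserving

Lossless test (chase): Rows 1 and 2 agree on PName; apply PName→MgrID and equate their MgrID entries. Rows 1 and 2 agree on MgrID; apply MgrID→ProjID and equate their ProjID entries. Rows 1 and 3 agree on MgrID; apply MgrID→ProjID and equate their ProjID entries. No row becomes fully distinguished — the join is lossy.
Dependency preservation: MgrID → ProjID is not contained in any single fragment, but the restricted closure of its left-hand side across the fragments still reaches the right-hand side; the remaining FDs each lie inside some fragment. All dependencies are preserved.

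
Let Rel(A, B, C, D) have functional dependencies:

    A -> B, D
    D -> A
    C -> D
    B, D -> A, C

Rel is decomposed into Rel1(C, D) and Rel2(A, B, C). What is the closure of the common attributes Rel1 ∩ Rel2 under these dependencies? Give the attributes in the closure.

Rel1 ∩ Rel2 = {C}.
C → D applies, adding D
D → A applies, adding A
A → B, D applies, adding B
Closure: {A, B, C, D}.

A, B, C, D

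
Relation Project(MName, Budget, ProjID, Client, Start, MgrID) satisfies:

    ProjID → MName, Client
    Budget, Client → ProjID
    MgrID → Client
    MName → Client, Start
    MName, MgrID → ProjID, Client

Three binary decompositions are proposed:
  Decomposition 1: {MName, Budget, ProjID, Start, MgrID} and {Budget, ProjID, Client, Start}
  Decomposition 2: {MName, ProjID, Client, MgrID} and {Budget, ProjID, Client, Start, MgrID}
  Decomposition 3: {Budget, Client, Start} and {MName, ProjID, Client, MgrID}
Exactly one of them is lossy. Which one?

Decomposition 3

Decomposition 1: common = {Budget, ProjID, Start}, closure = {MName, Budget, ProjID, Client, Start} → lossless.
Decomposition 2: common = {ProjID, Client, MgrID}, closure = {MName, ProjID, Client, Start, MgrID} → lossless.
Decomposition 3: common = {Client}, closure = {Client} → lossy.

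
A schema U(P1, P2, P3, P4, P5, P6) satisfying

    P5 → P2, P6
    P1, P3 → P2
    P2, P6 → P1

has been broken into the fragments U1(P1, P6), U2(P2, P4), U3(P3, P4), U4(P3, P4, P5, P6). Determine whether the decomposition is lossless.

Chase test. Columns are P1, P2, P3, P4, P5, P6; row i has aⱼ where attribute j ∈ Ui, else bᵢⱼ.
Initial tableau (one row per fragment):
  row 1: a1 b12 b13 b14 b15 a6
  row 2: b21 a2 b23 a4 b25 b26
  row 3: b31 b32 a3 a4 b35 b36
  row 4: b41 b42 a3 a4 a5 a6
No row becomes fully distinguished — the join is lossy.

No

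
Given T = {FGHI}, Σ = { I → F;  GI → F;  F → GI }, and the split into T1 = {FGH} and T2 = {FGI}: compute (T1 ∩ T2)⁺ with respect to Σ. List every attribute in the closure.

T1 ∩ T2 = {FG}.
F → GI applies, adding I
Closure: {FGI}.

FGI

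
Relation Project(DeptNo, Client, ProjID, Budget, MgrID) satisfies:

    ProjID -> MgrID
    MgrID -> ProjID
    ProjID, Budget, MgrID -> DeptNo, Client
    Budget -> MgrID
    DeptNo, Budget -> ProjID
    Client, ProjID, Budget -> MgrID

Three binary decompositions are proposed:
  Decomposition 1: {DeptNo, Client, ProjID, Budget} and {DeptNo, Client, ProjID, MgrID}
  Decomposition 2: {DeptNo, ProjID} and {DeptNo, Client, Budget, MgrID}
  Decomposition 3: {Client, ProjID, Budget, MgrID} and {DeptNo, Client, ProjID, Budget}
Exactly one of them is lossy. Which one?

Decomposition 2

Decomposition 1: common = {DeptNo, Client, ProjID}, closure = {DeptNo, Client, ProjID, MgrID} → lossless.
Decomposition 2: common = {DeptNo}, closure = {DeptNo} → lossy.
Decomposition 3: common = {Client, ProjID, Budget}, closure = {DeptNo, Client, ProjID, Budget, MgrID} → lossless.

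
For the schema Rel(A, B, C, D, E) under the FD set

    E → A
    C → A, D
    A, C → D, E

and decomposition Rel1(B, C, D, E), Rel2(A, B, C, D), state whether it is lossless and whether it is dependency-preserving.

lossless but not dependency-preserving

Lossless test: (B, C, D)⁺ = {A, B, C, D, E}, which contains all of one fragment — lossless.
Dependency preservation: the restricted closure of {E} across the fragments never reaches {A}, so E → A cannot be enforced without a join — not preserved.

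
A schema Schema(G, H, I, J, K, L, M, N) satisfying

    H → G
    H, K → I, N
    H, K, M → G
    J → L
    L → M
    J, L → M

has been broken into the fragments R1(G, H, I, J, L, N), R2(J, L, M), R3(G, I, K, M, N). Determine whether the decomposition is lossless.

Chase test. Columns are G, H, I, J, K, L, M, N; row i has aⱼ where attribute j ∈ Ri, else bᵢⱼ.
Initial tableau (one row per fragment):
  row 1: a1 a2 a3 a4 b15 a6 b17 a8
  row 2: b21 b22 b23 a4 b25 a6 a7 b28
  row 3: a1 b32 a3 b34 a5 b36 a7 a8
Rows 1 and 2 agree on L; apply L→M and equate their M entries.
No row becomes fully distinguished — the join is lossy.

No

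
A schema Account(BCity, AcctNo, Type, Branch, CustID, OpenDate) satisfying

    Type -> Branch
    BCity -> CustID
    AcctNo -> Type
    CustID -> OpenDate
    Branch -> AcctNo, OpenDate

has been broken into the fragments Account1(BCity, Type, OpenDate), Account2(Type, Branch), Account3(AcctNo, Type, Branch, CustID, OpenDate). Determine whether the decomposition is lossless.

No

Chase test. Columns are BCity, AcctNo, Type, Branch, CustID, OpenDate; row i has aⱼ where attribute j ∈ Accounti, else bᵢⱼ.
Initial tableau (one row per fragment):
  row 1: a1 b12 a3 b14 b15 a6
  row 2: b21 b22 a3 a4 b25 b26
  row 3: b31 a2 a3 a4 a5 a6
Rows 1 and 2 agree on Type; apply Type→Branch and equate their Branch entries.
Rows 1 and 2 agree on Branch; apply Branch→AcctNo, OpenDate and equate their AcctNo, OpenDate entries.
Rows 1 and 3 agree on Branch; apply Branch→AcctNo, OpenDate and equate their AcctNo, OpenDate entries.
No row becomes fully distinguished — the join is lossy.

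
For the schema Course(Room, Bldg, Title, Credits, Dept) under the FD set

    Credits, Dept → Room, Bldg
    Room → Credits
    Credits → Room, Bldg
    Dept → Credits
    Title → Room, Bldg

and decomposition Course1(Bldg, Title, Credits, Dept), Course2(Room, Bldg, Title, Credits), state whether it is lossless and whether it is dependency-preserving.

Lossless test: (Bldg, Title, Credits)⁺ = {Room, Bldg, Title, Credits}, which contains all of one fragment — lossless.
Dependency preservation: Credits, Dept → Room, Bldg is not contained in any single fragment, but the restricted closure of its left-hand side across the fragments still reaches the right-hand side; the remaining FDs each lie inside some fragment. All dependencies are preserved.

lossless and dependency-preserving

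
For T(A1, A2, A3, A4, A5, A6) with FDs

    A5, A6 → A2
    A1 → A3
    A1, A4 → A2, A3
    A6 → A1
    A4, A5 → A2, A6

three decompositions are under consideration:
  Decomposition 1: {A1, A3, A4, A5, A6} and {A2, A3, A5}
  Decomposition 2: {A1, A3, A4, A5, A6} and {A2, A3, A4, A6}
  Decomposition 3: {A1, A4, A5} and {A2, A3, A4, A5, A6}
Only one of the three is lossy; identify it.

Decomposition 1: common = {A3, A5}, closure = {A3, A5} → lossy.
Decomposition 2: common = {A3, A4, A6}, closure = {A1, A2, A3, A4, A6} → lossless.
Decomposition 3: common = {A4, A5}, closure = {A1, A2, A3, A4, A5, A6} → lossless.

Decomposition 1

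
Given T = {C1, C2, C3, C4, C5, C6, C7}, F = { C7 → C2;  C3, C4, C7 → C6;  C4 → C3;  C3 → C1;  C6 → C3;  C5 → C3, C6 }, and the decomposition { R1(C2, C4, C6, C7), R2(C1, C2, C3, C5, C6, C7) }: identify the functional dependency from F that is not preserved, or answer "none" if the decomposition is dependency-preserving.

C4 → C3

Check C4 → C3: no single fragment contains all of {C3, C4}, and the restricted closure of {C4} across the fragments never reaches {C3}.
C7 → C2 is preserved.
C3, C4, C7 → C6 is preserved.
C3 → C1 is preserved.
C6 → C3 is preserved.
C5 → C3, C6 is preserved.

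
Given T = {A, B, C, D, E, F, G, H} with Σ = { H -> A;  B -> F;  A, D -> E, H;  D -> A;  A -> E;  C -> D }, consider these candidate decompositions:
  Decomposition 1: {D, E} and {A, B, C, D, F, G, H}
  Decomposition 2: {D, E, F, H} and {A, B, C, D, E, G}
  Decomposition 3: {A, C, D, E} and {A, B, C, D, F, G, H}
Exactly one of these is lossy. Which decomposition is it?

Decomposition 1: common = {D}, closure = {A, D, E, H} → lossless.
Decomposition 2: common = {D, E}, closure = {A, D, E, H} → lossy.
Decomposition 3: common = {A, C, D}, closure = {A, C, D, E, H} → lossless.

Decomposition 2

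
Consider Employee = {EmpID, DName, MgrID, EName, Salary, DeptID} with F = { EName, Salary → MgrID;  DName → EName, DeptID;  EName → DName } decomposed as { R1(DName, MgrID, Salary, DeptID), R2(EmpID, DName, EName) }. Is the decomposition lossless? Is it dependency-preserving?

Lossless test: (DName)⁺ = {DName, EName, DeptID}, which is a superkey of neither fragment — lossy.
Dependency preservation: EName, Salary → MgrID; DName → EName, DeptID are not contained in any single fragment, but the restricted closure of each left-hand side across the fragments still reaches the right-hand side; the remaining FDs each lie inside some fragment. All dependencies are preserved.

lossy but dependency-preserving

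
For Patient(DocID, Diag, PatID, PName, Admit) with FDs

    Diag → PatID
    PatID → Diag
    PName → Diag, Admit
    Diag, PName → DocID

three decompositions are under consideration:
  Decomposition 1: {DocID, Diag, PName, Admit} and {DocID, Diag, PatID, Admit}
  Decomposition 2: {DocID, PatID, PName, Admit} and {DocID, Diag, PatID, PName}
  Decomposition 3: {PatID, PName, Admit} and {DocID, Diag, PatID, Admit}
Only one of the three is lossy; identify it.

Decomposition 1: common = {DocID, Diag, Admit}, closure = {DocID, Diag, PatID, Admit} → lossless.
Decomposition 2: common = {DocID, PatID, PName}, closure = {DocID, Diag, PatID, PName, Admit} → lossless.
Decomposition 3: common = {PatID, Admit}, closure = {Diag, PatID, Admit} → lossy.

Decomposition 3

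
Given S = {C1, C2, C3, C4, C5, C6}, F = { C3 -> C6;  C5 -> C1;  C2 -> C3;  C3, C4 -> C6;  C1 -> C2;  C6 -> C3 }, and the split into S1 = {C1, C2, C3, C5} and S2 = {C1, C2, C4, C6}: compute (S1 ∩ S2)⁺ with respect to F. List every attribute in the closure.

S1 ∩ S2 = {C1, C2}.
C2 → C3 applies, adding C3
C3 → C6 applies, adding C6
Closure: {C1, C2, C3, C6}.

C1, C2, C3, C6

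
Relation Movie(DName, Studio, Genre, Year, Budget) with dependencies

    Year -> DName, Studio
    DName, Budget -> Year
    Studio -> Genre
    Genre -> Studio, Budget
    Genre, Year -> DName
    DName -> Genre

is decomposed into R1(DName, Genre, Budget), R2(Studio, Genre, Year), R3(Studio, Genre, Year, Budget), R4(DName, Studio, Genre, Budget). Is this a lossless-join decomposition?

No

Chase test. Columns are DName, Studio, Genre, Year, Budget; row i has aⱼ where attribute j ∈ Ri, else bᵢⱼ.
Initial tableau (one row per fragment):
  row 1: a1 b12 a3 b14 a5
  row 2: b21 a2 a3 a4 b25
  row 3: b31 a2 a3 a4 a5
  row 4: a1 a2 a3 b44 a5
Rows 2 and 3 agree on Year; apply Year→DName, Studio and equate their DName, Studio entries.
Rows 1 and 4 agree on DName, Budget; apply DName, Budget→Year and equate their Year entries.
Rows 1 and 2 agree on Genre; apply Genre→Studio, Budget and equate their Studio, Budget entries.
No row becomes fully distinguished — the join is lossy.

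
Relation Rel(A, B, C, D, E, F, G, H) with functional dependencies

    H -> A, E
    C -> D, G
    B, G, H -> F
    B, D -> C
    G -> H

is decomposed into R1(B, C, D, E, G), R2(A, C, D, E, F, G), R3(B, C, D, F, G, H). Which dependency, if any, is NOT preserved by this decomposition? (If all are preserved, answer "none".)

Check H → A, E: no single fragment contains all of {A, E, H}, and the restricted closure of {H} across the fragments never reaches {A, E}.
C → D, G is preserved.
B, G, H → F is preserved.
B, D → C is preserved.
G → H is preserved.

H -> A, E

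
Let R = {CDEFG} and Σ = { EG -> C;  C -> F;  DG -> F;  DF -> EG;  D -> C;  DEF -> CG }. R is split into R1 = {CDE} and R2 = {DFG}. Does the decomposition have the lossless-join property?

Common attributes: R1 ∩ R2 = {D}.
Closure of {D}: D → C applies, adding C; C → F applies, adding F; DF → EG applies, adding EG. So (D)⁺ = {CDEFG}.
This closure contains every attribute of R1, so R1 ∩ R2 → R1. The join is lossless.

Yes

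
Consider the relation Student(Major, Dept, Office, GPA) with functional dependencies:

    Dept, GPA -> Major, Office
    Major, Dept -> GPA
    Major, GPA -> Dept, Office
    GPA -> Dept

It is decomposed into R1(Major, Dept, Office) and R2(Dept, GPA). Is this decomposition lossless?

Common attributes: R1 ∩ R2 = {Dept}.
No dependency enlarges {Dept}, so (Dept)⁺ = {Dept}.
The closure contains neither all of R1 = {Major, Dept, Office} nor all of R2 = {Dept, GPA}, so the common attributes are not a superkey of either fragment. The join is lossy.

No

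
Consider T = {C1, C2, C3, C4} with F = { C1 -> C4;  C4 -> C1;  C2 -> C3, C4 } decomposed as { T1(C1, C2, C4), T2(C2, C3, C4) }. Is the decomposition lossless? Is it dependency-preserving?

Lossless test: (C2, C4)⁺ = {C1, C2, C3, C4}, which contains all of one fragment — lossless.
Dependency preservation: every FD's attributes lie within a single fragment, so each can be enforced locally — preserved.

lossless and dependency-preserving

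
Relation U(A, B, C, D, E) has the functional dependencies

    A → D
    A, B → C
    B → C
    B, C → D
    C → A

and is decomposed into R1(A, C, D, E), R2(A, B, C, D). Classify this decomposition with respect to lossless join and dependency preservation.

Lossless test: (A, C, D)⁺ = {A, C, D}, which is a superkey of neither fragment — lossy.
Dependency preservation: every FD's attributes lie within a single fragment, so each can be enforced locally — preserved.

lossy but dependency-preserving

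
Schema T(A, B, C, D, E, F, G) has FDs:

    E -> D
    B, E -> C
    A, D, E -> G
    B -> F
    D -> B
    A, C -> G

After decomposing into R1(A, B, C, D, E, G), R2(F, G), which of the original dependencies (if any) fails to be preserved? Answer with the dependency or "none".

B -> F

Check B → F: no single fragment contains all of {B, F}, and the restricted closure of {B} across the fragments never reaches {F}.
E → D is preserved.
B, E → C is preserved.
A, D, E → G is preserved.
D → B is preserved.
A, C → G is preserved.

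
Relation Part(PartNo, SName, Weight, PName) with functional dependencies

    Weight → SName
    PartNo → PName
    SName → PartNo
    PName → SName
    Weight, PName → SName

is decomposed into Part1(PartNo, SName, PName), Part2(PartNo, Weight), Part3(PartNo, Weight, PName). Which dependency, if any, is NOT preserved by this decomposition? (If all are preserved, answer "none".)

Weight → SName: restricted closure across fragments reaches SName.
PartNo → PName lies within Part1.
SName → PartNo lies within Part1.
PName → SName lies within Part1.
Weight, PName → SName: restricted closure across fragments reaches SName.
Every dependency is enforceable on the fragments, so the decomposition is dependency-preserving.

none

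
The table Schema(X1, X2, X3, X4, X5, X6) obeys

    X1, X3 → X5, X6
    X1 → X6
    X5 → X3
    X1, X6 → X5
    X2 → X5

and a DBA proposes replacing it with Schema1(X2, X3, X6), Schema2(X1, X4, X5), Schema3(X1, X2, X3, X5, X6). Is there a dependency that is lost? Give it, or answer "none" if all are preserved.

none

X1, X3 → X5, X6 lies within Schema3.
X1 → X6 lies within Schema3.
X5 → X3 lies within Schema3.
X1, X6 → X5 lies within Schema3.
X2 → X5 lies within Schema3.
Every dependency is enforceable on the fragments, so the decomposition is dependency-preserving.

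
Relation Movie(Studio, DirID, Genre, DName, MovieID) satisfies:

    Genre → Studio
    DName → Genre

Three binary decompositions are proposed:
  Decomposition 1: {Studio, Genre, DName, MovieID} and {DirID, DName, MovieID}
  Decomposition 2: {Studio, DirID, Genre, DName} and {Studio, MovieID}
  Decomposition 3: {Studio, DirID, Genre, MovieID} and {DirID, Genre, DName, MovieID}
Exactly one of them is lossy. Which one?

Decomposition 2

Decomposition 1: common = {DName, MovieID}, closure = {Studio, Genre, DName, MovieID} → lossless.
Decomposition 2: common = {Studio}, closure = {Studio} → lossy.
Decomposition 3: common = {DirID, Genre, MovieID}, closure = {Studio, DirID, Genre, MovieID} → lossless.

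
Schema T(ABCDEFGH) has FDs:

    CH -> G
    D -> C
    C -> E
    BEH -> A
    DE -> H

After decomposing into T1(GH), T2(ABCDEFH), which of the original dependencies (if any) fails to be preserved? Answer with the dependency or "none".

Check CH → G: no single fragment contains all of {CGH}, and the restricted closure of {CH} across the fragments never reaches {G}.
D → C is preserved.
C → E is preserved.
BEH → A is preserved.
DE → H is preserved.

CH -> G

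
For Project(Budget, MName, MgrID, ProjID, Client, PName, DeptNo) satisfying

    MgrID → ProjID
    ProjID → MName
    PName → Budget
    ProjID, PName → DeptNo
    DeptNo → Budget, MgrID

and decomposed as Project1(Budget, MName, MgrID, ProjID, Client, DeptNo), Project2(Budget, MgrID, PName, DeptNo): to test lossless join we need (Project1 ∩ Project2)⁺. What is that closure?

Budget, MName, MgrID, ProjID, DeptNo

Project1 ∩ Project2 = {Budget, MgrID, DeptNo}.
MgrID → ProjID applies, adding ProjID
ProjID → MName applies, adding MName
Closure: {Budget, MName, MgrID, ProjID, DeptNo}.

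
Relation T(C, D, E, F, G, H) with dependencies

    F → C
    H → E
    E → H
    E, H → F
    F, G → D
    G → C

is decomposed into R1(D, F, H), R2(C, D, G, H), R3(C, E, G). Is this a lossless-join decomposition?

No

Chase test. Columns are C, D, E, F, G, H; row i has aⱼ where attribute j ∈ Ri, else bᵢⱼ.
Initial tableau (one row per fragment):
  row 1: b11 a2 b13 a4 b15 a6
  row 2: a1 a2 b23 b24 a5 a6
  row 3: a1 b32 a3 b34 a5 b36
Rows 1 and 2 agree on H; apply H→E and equate their E entries.
Rows 1 and 2 agree on E, H; apply E, H→F and equate their F entries.
Rows 1 and 2 agree on F; apply F→C and equate their C entries.
No row becomes fully distinguished — the join is lossy.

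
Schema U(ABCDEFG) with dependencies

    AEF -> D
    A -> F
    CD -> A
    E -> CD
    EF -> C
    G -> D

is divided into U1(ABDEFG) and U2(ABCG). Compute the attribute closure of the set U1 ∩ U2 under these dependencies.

U1 ∩ U2 = {ABG}.
A → F applies, adding F
G → D applies, adding D
Closure: {ABDFG}.

ABDFG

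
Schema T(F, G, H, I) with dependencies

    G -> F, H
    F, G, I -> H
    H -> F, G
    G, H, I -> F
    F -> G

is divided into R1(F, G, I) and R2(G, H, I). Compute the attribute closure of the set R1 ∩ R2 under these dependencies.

R1 ∩ R2 = {G, I}.
G → F, H applies, adding F, H
Closure: {F, G, H, I}.

F, G, H, I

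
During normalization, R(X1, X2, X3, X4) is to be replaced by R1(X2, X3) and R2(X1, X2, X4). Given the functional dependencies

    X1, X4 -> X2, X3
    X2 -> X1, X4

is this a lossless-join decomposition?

Common attributes: R1 ∩ R2 = {X2}.
Closure of {X2}: X2 → X1, X4 applies, adding X1, X4; X1, X4 → X2, X3 applies, adding X3. So (X2)⁺ = {X1, X2, X3, X4}.
This closure contains every attribute of R1, so R1 ∩ R2 → R1. The join is lossless.

Yes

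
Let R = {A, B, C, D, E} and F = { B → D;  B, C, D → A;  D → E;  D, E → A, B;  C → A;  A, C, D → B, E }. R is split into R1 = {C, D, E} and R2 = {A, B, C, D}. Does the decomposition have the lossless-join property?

Common attributes: R1 ∩ R2 = {C, D}.
Closure of {C, D}: D → E applies, adding E; D, E → A, B applies, adding A, B. So (C, D)⁺ = {A, B, C, D, E}.
This closure contains every attribute of R1, so R1 ∩ R2 → R1. The join is lossless.

Yes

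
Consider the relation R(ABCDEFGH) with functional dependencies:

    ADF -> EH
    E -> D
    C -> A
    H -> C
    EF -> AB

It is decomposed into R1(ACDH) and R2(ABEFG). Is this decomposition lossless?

Common attributes: R1 ∩ R2 = {A}.
No dependency enlarges {A}, so (A)⁺ = {A}.
The closure contains neither all of R1 = {ACDH} nor all of R2 = {ABEFG}, so the common attributes are not a superkey of either fragment. The join is lossy.

No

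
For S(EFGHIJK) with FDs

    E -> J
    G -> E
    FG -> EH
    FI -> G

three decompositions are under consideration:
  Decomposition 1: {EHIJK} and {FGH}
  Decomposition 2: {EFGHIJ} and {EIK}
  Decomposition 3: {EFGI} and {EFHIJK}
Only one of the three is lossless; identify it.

Decomposition 3

Decomposition 1: common = {H}, closure = {H} → lossy.
Decomposition 2: common = {EI}, closure = {EIJ} → lossy.
Decomposition 3: common = {EFI}, closure = {EFGHIJ} → lossless.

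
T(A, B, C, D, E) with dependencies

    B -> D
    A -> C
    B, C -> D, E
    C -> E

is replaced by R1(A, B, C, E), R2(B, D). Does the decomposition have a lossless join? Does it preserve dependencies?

Lossless test: (B)⁺ = {B, D}, which contains all of one fragment — lossless.
Dependency preservation: B, C → D, E is not contained in any single fragment, but the restricted closure of its left-hand side across the fragments still reaches the right-hand side; the remaining FDs each lie inside some fragment. All dependencies are preserved.

lossless and dependency-preserving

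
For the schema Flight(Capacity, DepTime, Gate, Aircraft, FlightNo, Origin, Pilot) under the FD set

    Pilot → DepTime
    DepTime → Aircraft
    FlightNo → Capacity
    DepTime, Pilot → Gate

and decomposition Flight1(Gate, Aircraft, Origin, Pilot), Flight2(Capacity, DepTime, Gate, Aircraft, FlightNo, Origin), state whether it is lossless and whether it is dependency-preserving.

Lossless test: (Gate, Aircraft, Origin)⁺ = {Gate, Aircraft, Origin}, which is a superkey of neither fragment — lossy.
Dependency preservation: the restricted closure of {Pilot} across the fragments never reaches {DepTime}, so Pilot → DepTime cannot be enforced without a join — not preserved.

lossy and not dependency-preserving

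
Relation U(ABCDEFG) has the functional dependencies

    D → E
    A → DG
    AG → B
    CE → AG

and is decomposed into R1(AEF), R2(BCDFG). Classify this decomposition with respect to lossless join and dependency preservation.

lossy and not dependency-preserving

Lossless test: (F)⁺ = {F}, which is a superkey of neither fragment — lossy.
Dependency preservation: the restricted closure of {D} across the fragments never reaches {E}, so D → E cannot be enforced without a join — not preserved.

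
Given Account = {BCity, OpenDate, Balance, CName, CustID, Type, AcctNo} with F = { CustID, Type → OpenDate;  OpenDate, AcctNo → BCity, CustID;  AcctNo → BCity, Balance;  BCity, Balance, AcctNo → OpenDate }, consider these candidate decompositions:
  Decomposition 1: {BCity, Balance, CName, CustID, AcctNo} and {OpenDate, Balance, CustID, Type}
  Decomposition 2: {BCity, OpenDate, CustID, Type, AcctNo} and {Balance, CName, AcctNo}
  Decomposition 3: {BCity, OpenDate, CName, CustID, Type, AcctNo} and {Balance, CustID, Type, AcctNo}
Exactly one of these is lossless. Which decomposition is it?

Decomposition 1: common = {Balance, CustID}, closure = {Balance, CustID} → lossy.
Decomposition 2: common = {AcctNo}, closure = {BCity, OpenDate, Balance, CustID, AcctNo} → lossy.
Decomposition 3: common = {CustID, Type, AcctNo}, closure = {BCity, OpenDate, Balance, CustID, Type, AcctNo} → lossless.

Decomposition 3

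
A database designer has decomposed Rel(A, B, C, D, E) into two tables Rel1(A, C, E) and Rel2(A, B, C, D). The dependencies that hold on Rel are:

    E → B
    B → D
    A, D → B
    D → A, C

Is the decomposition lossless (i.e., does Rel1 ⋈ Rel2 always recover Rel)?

No

Common attributes: Rel1 ∩ Rel2 = {A, C}.
No dependency enlarges {A, C}, so (A, C)⁺ = {A, C}.
The closure contains neither all of Rel1 = {A, C, E} nor all of Rel2 = {A, B, C, D}, so the common attributes are not a superkey of either fragment. The join is lossy.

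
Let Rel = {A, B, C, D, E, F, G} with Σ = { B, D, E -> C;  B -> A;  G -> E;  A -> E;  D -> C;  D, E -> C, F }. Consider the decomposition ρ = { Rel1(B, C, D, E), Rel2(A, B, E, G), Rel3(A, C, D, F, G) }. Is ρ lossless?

Chase test. Columns are A, B, C, D, E, F, G; row i has aⱼ where attribute j ∈ Reli, else bᵢⱼ.
Initial tableau (one row per fragment):
  row 1: b11 a2 a3 a4 a5 b16 b17
  row 2: a1 a2 b23 b24 a5 b26 a7
  row 3: a1 b32 a3 a4 b35 a6 a7
Rows 1 and 2 agree on B; apply B→A and equate their A entries.
Rows 2 and 3 agree on G; apply G→E and equate their E entries.
Rows 1 and 3 agree on D, E; apply D, E→C, F and equate their C, F entries.
No row becomes fully distinguished — the join is lossy.

No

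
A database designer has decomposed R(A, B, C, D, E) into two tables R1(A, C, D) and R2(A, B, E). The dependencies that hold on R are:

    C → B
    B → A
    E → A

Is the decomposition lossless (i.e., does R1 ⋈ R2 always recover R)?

No

Common attributes: R1 ∩ R2 = {A}.
No dependency enlarges {A}, so (A)⁺ = {A}.
The closure contains neither all of R1 = {A, C, D} nor all of R2 = {A, B, E}, so the common attributes are not a superkey of either fragment. The join is lossy.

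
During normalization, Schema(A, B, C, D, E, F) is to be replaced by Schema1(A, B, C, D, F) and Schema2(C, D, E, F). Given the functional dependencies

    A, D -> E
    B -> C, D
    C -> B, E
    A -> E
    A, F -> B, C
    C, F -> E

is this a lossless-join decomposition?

Common attributes: Schema1 ∩ Schema2 = {C, D, F}.
Closure of {C, D, F}: C → B, E applies, adding B, E. So (C, D, F)⁺ = {B, C, D, E, F}.
This closure contains every attribute of Schema2, so Schema1 ∩ Schema2 → Schema2. The join is lossless.

Yes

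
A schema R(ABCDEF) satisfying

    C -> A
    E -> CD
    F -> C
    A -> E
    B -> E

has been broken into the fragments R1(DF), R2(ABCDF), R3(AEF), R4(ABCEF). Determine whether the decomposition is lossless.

Chase test. Columns are ABCDEF; row i has aⱼ where attribute j ∈ Ri, else bᵢⱼ.
Initial tableau (one row per fragment):
  row 1: b11 b12 b13 a4 b15 a6
  row 2: a1 a2 a3 a4 b25 a6
  row 3: a1 b32 b33 b34 a5 a6
  row 4: a1 a2 a3 b44 a5 a6
Rows 3 and 4 agree on E; apply E→CD and equate their CD entries.
Rows 1 and 2 agree on F; apply F→C and equate their C entries.
Rows 2 and 3 agree on A; apply A→E and equate their E entries.
Rows 1 and 2 agree on C; apply C→A and equate their A entries.
Rows 2 and 3 agree on E; apply E→CD and equate their CD entries.
Rows 1 and 2 agree on A; apply A→E and equate their E entries.
Row 2 is now all distinguished symbols — the join is lossless.

Yes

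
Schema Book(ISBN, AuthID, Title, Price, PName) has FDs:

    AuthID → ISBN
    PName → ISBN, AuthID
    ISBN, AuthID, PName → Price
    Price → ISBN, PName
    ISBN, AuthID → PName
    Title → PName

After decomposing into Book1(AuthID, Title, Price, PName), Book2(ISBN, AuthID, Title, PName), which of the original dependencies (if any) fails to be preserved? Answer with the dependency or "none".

none

AuthID → ISBN lies within Book2.
PName → ISBN, AuthID lies within Book2.
ISBN, AuthID, PName → Price: restricted closure across fragments reaches Price.
Price → ISBN, PName: restricted closure across fragments reaches ISBN, PName.
ISBN, AuthID → PName lies within Book2.
Title → PName lies within Book1.
Every dependency is enforceable on the fragments, so the decomposition is dependency-preserving.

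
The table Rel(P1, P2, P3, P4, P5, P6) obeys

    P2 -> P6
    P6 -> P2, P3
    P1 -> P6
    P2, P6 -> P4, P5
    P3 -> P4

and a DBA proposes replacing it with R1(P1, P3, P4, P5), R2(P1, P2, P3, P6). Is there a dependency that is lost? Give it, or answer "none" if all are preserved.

Check P2, P6 → P4, P5: no single fragment contains all of {P2, P4, P5, P6}, and the restricted closure of {P2, P6} across the fragments never reaches {P4, P5}.
P2 → P6 is preserved.
P6 → P2, P3 is preserved.
P1 → P6 is preserved.
P3 → P4 is preserved.

P2, P6 -> P4, P5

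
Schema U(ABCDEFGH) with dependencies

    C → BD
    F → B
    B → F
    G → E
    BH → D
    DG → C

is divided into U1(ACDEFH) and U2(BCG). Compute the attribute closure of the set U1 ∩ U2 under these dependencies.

BCDF

U1 ∩ U2 = {C}.
C → BD applies, adding BD
B → F applies, adding F
Closure: {BCDF}.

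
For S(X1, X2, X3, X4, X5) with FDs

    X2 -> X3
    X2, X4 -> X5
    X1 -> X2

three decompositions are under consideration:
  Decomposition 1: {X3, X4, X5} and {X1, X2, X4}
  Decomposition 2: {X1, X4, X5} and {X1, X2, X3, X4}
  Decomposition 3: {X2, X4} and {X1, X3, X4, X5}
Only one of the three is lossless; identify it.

Decomposition 1: common = {X4}, closure = {X4} → lossy.
Decomposition 2: common = {X1, X4}, closure = {X1, X2, X3, X4, X5} → lossless.
Decomposition 3: common = {X4}, closure = {X4} → lossy.

Decomposition 2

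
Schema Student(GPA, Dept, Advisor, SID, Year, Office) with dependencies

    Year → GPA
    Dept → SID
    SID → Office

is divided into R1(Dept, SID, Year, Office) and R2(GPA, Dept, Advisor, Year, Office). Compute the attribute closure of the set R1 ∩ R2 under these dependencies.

R1 ∩ R2 = {Dept, Year, Office}.
Year → GPA applies, adding GPA
Dept → SID applies, adding SID
Closure: {GPA, Dept, SID, Year, Office}.

GPA, Dept, SID, Year, Office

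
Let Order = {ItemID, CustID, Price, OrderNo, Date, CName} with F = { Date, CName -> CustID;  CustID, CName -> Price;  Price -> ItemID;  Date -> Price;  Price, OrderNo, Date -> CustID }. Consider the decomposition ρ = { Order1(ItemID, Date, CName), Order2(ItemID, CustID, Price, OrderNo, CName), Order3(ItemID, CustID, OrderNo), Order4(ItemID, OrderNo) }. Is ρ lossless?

Chase test. Columns are ItemID, CustID, Price, OrderNo, Date, CName; row i has aⱼ where attribute j ∈ Orderi, else bᵢⱼ.
Initial tableau (one row per fragment):
  row 1: a1 b12 b13 b14 a5 a6
  row 2: a1 a2 a3 a4 b25 a6
  row 3: a1 a2 b33 a4 b35 b36
  row 4: a1 b42 b43 a4 b45 b46
No row becomes fully distinguished — the join is lossy.

No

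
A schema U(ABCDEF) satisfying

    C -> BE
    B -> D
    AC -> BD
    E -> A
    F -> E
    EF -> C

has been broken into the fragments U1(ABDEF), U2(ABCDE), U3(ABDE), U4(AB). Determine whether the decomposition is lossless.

No

Chase test. Columns are ABCDEF; row i has aⱼ where attribute j ∈ Ui, else bᵢⱼ.
Initial tableau (one row per fragment):
  row 1: a1 a2 b13 a4 a5 a6
  row 2: a1 a2 a3 a4 a5 b26
  row 3: a1 a2 b33 a4 a5 b36
  row 4: a1 a2 b43 b44 b45 b46
Rows 1 and 4 agree on B; apply B→D and equate their D entries.
No row becomes fully distinguished — the join is lossy.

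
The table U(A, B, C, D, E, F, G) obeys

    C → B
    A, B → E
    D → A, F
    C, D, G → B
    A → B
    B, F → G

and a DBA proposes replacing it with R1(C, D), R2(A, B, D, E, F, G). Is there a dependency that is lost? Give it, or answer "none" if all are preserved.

Check C → B: no single fragment contains all of {B, C}, and the restricted closure of {C} across the fragments never reaches {B}.
A, B → E is preserved.
D → A, F is preserved.
C, D, G → B is preserved.
A → B is preserved.
B, F → G is preserved.

C → B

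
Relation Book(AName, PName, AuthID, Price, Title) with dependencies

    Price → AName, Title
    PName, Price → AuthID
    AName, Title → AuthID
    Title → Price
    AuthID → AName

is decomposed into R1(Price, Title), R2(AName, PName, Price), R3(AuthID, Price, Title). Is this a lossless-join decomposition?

Chase test. Columns are AName, PName, AuthID, Price, Title; row i has aⱼ where attribute j ∈ Ri, else bᵢⱼ.
Initial tableau (one row per fragment):
  row 1: b11 b12 b13 a4 a5
  row 2: a1 a2 b23 a4 b25
  row 3: b31 b32 a3 a4 a5
Rows 1 and 2 agree on Price; apply Price→AName, Title and equate their AName, Title entries.
Rows 1 and 3 agree on Price; apply Price→AName, Title and equate their AName, Title entries.
Rows 1 and 2 agree on AName, Title; apply AName, Title→AuthID and equate their AuthID entries.
Rows 1 and 3 agree on AName, Title; apply AName, Title→AuthID and equate their AuthID entries.
Row 2 is now all distinguished symbols — the join is lossless.

Yes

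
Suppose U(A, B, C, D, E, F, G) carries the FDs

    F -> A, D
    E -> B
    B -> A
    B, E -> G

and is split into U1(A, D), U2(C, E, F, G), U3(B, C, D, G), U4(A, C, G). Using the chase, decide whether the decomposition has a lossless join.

Chase test. Columns are A, B, C, D, E, F, G; row i has aⱼ where attribute j ∈ Ui, else bᵢⱼ.
Initial tableau (one row per fragment):
  row 1: a1 b12 b13 a4 b15 b16 b17
  row 2: b21 b22 a3 b24 a5 a6 a7
  row 3: b31 a2 a3 a4 b35 b36 a7
  row 4: a1 b42 a3 b44 b45 b46 a7
No row becomes fully distinguished — the join is lossy.

No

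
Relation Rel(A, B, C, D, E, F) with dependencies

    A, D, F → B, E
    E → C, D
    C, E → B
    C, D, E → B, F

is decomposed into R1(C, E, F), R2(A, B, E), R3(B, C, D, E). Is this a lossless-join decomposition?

Chase test. Columns are A, B, C, D, E, F; row i has aⱼ where attribute j ∈ Ri, else bᵢⱼ.
Initial tableau (one row per fragment):
  row 1: b11 b12 a3 b14 a5 a6
  row 2: a1 a2 b23 b24 a5 b26
  row 3: b31 a2 a3 a4 a5 b36
Rows 1 and 2 agree on E; apply E→C, D and equate their C, D entries.
Rows 1 and 3 agree on E; apply E→C, D and equate their C, D entries.
Rows 1 and 2 agree on C, E; apply C, E→B and equate their B entries.
Rows 1 and 2 agree on C, D, E; apply C, D, E→B, F and equate their B, F entries.
Rows 1 and 3 agree on C, D, E; apply C, D, E→B, F and equate their B, F entries.
Row 2 is now all distinguished symbols — the join is lossless.

Yes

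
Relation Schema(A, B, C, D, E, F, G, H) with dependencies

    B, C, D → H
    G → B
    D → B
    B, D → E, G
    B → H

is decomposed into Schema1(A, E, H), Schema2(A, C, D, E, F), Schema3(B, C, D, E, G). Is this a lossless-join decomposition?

No

Chase test. Columns are A, B, C, D, E, F, G, H; row i has aⱼ where attribute j ∈ Schemai, else bᵢⱼ.
Initial tableau (one row per fragment):
  row 1: a1 b12 b13 b14 a5 b16 b17 a8
  row 2: a1 b22 a3 a4 a5 a6 b27 b28
  row 3: b31 a2 a3 a4 a5 b36 a7 b38
Rows 2 and 3 agree on D; apply D→B and equate their B entries.
Rows 2 and 3 agree on B, D; apply B, D→E, G and equate their E, G entries.
Rows 2 and 3 agree on B; apply B→H and equate their H entries.
No row becomes fully distinguished — the join is lossy.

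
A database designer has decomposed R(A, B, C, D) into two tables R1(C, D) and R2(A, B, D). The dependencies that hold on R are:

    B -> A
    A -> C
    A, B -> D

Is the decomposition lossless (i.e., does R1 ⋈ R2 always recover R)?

No

Common attributes: R1 ∩ R2 = {D}.
No dependency enlarges {D}, so (D)⁺ = {D}.
The closure contains neither all of R1 = {C, D} nor all of R2 = {A, B, D}, so the common attributes are not a superkey of either fragment. The join is lossy.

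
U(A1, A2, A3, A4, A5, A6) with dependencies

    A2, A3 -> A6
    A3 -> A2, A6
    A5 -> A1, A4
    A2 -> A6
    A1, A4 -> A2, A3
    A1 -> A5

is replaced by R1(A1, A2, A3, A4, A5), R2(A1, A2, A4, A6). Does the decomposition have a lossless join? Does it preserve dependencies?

lossless and dependency-preserving

Lossless test: (A1, A2, A4)⁺ = {A1, A2, A3, A4, A5, A6}, which contains all of one fragment — lossless.
Dependency preservation: A2, A3 → A6; A3 → A2, A6 are not contained in any single fragment, but the restricted closure of each left-hand side across the fragments still reaches the right-hand side; the remaining FDs each lie inside some fragment. All dependencies are preserved.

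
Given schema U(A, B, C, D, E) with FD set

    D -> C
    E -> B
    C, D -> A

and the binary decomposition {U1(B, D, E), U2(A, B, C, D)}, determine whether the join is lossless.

Yes

Common attributes: U1 ∩ U2 = {B, D}.
Closure of {B, D}: D → C applies, adding C; C, D → A applies, adding A. So (B, D)⁺ = {A, B, C, D}.
This closure contains every attribute of U2, so U1 ∩ U2 → U2. The join is lossless.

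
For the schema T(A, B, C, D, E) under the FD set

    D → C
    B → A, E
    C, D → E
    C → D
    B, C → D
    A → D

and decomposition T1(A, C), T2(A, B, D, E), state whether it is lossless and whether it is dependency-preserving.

lossless but not dependency-preserving

Lossless test: (A)⁺ = {A, C, D, E}, which contains all of one fragment — lossless.
Dependency preservation: the restricted closure of {D} across the fragments never reaches {C}, so D → C cannot be enforced without a join — not preserved.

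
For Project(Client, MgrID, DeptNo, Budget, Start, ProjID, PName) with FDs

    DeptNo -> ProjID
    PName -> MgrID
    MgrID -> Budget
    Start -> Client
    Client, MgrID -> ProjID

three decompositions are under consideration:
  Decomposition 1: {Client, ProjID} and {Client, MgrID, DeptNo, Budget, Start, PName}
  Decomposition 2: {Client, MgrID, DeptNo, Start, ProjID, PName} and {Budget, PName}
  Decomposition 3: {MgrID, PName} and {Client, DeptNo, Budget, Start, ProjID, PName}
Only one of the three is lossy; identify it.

Decomposition 1

Decomposition 1: common = {Client}, closure = {Client} → lossy.
Decomposition 2: common = {PName}, closure = {MgrID, Budget, PName} → lossless.
Decomposition 3: common = {PName}, closure = {MgrID, Budget, PName} → lossless.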